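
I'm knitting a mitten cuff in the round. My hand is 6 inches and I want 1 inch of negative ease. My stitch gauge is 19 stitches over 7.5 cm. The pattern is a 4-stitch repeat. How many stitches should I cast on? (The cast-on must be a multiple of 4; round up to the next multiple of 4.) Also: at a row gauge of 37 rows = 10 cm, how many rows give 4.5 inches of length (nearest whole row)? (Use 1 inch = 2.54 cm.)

Finished = 6 − 1 = 5 inches.
5 inches × 2.54 = 12.70 cm.
19/7.5 = 2.533 sts per cm; 12.70 × 2.533 = 32.17 sts.
Next multiple of 4 → 36.
4.5 inches = 11.43 cm; × 3.7 = 42.29 → 42 rows.

Cast on 36 stitches; work 42 rows.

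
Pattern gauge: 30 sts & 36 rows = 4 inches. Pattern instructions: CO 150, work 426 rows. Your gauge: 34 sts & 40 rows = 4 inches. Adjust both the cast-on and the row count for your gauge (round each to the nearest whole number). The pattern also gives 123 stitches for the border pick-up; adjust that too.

Cast on 170 stitches; work 473 rows; border pick-up 139 stitches.

Stitches: 150 × 34/30 = 170.00 → 170.
Rows: 426 × 40/36 = 473.33 → 473.
border pick-up: 123 × 34/30 = 139.40 → 139.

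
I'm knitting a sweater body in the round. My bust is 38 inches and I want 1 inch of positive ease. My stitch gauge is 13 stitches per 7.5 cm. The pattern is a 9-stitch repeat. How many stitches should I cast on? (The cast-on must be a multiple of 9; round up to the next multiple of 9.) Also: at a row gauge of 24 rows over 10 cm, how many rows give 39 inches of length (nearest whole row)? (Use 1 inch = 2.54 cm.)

Finished = 38 + 1 = 39 inches.
39 inches × 2.54 = 99.06 cm.
13/7.5 = 1.733 sts per cm; 99.06 × 1.733 = 171.70 sts.
Next multiple of 9 → 180.
39 inches = 99.06 cm; × 2.4 = 237.74 → 238 rows.

Cast on 180 stitches; work 238 rows.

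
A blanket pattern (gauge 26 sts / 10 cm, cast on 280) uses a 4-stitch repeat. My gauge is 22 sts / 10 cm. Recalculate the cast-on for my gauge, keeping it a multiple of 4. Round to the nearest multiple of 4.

236 stitches.

280 × 22 / 26 = 236.92.
Nearest multiple of 4: 236.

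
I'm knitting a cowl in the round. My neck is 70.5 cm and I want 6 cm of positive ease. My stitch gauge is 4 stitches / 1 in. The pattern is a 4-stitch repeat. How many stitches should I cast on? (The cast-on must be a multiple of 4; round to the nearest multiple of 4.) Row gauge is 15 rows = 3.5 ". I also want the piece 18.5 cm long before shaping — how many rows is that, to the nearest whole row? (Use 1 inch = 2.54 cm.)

Finished = 70.5 + 6 = 76.5 cm.
76.5 cm × 1/2.54 = 30.12 inches.
4/1 = 4 sts per in; 30.12 × 4 = 120.47 sts.
Nearest multiple of 4 → 120.
18.5 cm = 7.28 inches; × 4.286 = 31.21 → 31 rows.

Cast on 120 stitches; work 31 rows.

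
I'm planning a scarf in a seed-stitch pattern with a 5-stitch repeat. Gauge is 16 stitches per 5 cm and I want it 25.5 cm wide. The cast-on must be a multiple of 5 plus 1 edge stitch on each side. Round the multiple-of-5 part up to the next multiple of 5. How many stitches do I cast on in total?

16 / 5 = 3.2 sts per cm.
25.5 × 3.2 = 81.60 sts.
Less 2 edge sts → 79.60 for the repeat.
Next multiple of 5: 80.
Add back 2 edge sts → 82.

82 stitches.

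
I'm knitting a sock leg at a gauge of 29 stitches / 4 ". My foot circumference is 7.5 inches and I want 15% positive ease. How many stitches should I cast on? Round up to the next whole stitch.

Finished = 7.5 × 1.15 = 8.62 in.
29 / 4 = 7.25 sts per inch.
8.62 × 7.25 = 62.53 sts.
→ 63 sts.

63 stitches.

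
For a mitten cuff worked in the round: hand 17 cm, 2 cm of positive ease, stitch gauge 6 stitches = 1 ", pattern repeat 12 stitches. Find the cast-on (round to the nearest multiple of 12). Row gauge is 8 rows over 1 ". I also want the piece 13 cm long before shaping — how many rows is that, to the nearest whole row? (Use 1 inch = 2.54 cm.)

Cast on 48 stitches; work 41 rows.

Finished = 17 + 2 = 19 cm.
19 cm × 1/2.54 = 7.48 inches.
6/1 = 6 sts per in; 7.48 × 6 = 44.88 sts.
Nearest multiple of 12 → 48.
13 cm = 5.12 inches; × 8 = 40.94 → 41 rows.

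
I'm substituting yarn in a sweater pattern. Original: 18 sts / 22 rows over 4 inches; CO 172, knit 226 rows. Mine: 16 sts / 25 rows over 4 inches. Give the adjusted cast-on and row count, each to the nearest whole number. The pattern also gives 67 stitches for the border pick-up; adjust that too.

Cast on 153 stitches; work 257 rows; border pick-up 60 stitches.

Stitches: 172 × 16/18 = 152.89 → 153.
Rows: 226 × 25/22 = 256.82 → 257.
border pick-up: 67 × 16/18 = 59.56 → 60.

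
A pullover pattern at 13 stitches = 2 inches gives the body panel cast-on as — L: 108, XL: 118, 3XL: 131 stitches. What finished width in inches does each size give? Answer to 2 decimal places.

L 16.62 inches; XL 18.15 inches; 3XL 20.15 inches.

13/2 = 6.5 sts per in.
L: 108 / 6.5 = 16.615 → 16.62 in.
XL: 118 / 6.5 = 18.154 → 18.15 in.
3XL: 131 / 6.5 = 20.154 → 20.15 in.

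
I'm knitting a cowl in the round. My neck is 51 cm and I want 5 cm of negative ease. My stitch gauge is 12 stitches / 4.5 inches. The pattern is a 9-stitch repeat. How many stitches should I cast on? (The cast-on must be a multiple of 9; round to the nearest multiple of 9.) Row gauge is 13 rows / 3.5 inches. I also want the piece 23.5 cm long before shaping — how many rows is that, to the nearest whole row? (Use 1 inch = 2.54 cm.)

Finished = 51 − 5 = 46 cm.
46 cm × 1/2.54 = 18.11 inches.
12/4.5 = 2.667 sts per in; 18.11 × 2.667 = 48.29 sts.
Nearest multiple of 9 → 45.
23.5 cm = 9.25 inches; × 3.714 = 34.36 → 34 rows.

Cast on 45 stitches; work 34 rows.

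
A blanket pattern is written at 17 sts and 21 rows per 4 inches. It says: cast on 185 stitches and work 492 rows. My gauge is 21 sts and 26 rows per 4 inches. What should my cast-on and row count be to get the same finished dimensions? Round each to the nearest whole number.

Stitches: 185 × 21/17 = 228.53 → 229.
Rows: 492 × 26/21 = 609.14 → 609.

Cast on 229 stitches; work 609 rows.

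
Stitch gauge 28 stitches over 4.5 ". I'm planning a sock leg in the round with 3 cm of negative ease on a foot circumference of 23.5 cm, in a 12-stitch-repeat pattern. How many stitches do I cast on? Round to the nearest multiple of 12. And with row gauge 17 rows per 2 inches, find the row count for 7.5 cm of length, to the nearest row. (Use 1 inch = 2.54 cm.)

Cast on 48 stitches; work 25 rows.

Finished = 23.5 − 3 = 20.5 cm.
20.5 cm × 1/2.54 = 8.07 inches.
28/4.5 = 6.222 sts per in; 8.07 × 6.222 = 50.22 sts.
Nearest multiple of 12 → 48.
7.5 cm = 2.95 inches; × 8.5 = 25.10 → 25 rows.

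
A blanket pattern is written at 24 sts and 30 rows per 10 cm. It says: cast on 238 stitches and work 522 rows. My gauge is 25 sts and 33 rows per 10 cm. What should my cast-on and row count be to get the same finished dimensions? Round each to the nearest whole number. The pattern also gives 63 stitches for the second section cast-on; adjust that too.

Cast on 248 stitches; work 574 rows; second section cast-on 66 stitches.

Stitches: 238 × 25/24 = 247.92 → 248.
Rows: 522 × 33/30 = 574.20 → 574.
second section cast-on: 63 × 25/24 = 65.62 → 66.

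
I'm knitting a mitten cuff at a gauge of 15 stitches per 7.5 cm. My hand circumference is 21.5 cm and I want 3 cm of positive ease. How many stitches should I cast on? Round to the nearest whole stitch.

Finished = 21.5 + 3 = 24.5 cm.
15 / 7.5 = 2 sts per cm.
24.50 × 2 = 49.00 sts.

49 stitches.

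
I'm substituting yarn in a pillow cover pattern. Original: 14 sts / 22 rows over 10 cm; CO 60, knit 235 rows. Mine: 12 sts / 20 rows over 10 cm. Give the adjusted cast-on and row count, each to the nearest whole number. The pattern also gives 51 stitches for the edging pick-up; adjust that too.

Cast on 51 stitches; work 214 rows; edging pick-up 44 stitches.

Stitches: 60 × 12/14 = 51.43 → 51.
Rows: 235 × 20/22 = 213.64 → 214.
edging pick-up: 51 × 12/14 = 43.71 → 44.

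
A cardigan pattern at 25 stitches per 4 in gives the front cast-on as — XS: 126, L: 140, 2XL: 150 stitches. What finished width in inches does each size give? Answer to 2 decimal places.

XS 20.16 inches; L 22.40 inches; 2XL 24.00 inches.

25/4 = 6.25 sts per in.
XS: 126 / 6.25 = 20.160 → 20.16 in.
L: 140 / 6.25 = 22.400 → 22.40 in.
2XL: 150 / 6.25 = 24.000 → 24.00 in.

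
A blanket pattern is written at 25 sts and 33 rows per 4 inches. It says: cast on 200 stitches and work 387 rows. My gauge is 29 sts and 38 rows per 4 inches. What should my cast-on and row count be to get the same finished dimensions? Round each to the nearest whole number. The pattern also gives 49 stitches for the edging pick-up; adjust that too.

Stitches: 200 × 29/25 = 232.00 → 232.
Rows: 387 × 38/33 = 445.64 → 446.
edging pick-up: 49 × 29/25 = 56.84 → 57.

Cast on 232 stitches; work 446 rows; edging pick-up 57 stitches.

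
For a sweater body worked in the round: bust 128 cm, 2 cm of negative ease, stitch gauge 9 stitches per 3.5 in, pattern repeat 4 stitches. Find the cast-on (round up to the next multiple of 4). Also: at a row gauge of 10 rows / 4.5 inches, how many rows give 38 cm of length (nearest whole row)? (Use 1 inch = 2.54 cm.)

Finished = 128 − 2 = 126 cm.
126 cm × 1/2.54 = 49.61 inches.
9/3.5 = 2.571 sts per in; 49.61 × 2.571 = 127.56 sts.
Next multiple of 4 → 128.
38 cm = 14.96 inches; × 2.222 = 33.25 → 33 rows.

Cast on 128 stitches; work 33 rows.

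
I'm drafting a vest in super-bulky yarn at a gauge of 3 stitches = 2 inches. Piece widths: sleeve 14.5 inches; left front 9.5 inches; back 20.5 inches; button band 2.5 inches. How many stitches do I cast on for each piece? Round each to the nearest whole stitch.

Rate = 3/2 = 1.5 sts per in.
sleeve: 14.5 × 1.5 = 21.75 → 22.
left front: 9.5 × 1.5 = 14.25 → 14.
back: 20.5 × 1.5 = 30.75 → 31.
button band: 2.5 × 1.5 = 3.75 → 4.

sleeve 22; left front 14; back 31; button band 4.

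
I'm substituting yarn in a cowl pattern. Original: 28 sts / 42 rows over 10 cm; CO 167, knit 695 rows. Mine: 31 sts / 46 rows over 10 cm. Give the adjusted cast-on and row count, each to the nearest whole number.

Cast on 185 stitches; work 761 rows.

Stitches: 167 × 31/28 = 184.89 → 185.
Rows: 695 × 46/42 = 761.19 → 761.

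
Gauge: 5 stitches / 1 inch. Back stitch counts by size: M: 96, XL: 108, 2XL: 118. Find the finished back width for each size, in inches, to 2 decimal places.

M 19.20 inches; XL 21.60 inches; 2XL 23.60 inches.

5/1 = 5 sts per in.
M: 96 / 5 = 19.200 → 19.20 in.
XL: 108 / 5 = 21.600 → 21.60 in.
2XL: 118 / 5 = 23.600 → 23.60 in.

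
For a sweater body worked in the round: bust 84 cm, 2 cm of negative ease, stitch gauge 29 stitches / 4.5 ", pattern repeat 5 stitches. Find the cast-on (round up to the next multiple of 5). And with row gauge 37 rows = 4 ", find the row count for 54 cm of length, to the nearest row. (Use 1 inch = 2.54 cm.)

Finished = 84 − 2 = 82 cm.
82 cm × 1/2.54 = 32.28 inches.
29/4.5 = 6.444 sts per in; 32.28 × 6.444 = 208.05 sts.
Next multiple of 5 → 210.
54 cm = 21.26 inches; × 9.25 = 196.65 → 197 rows.

Cast on 210 stitches; work 197 rows.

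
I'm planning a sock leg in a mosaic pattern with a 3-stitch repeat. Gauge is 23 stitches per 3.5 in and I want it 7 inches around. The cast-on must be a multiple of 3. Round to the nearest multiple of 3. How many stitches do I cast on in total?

CO 45 sts.

23 / 3.5 = 6.571 sts per inch.
7 × 6.571 = 46.00 sts.
Nearest multiple of 3: 45.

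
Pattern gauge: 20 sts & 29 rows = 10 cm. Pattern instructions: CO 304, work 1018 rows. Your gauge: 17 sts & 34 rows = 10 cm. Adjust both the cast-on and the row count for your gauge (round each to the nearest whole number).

Cast on 258 stitches; work 1194 rows.

Stitches: 304 × 17/20 = 258.40 → 258.
Rows: 1018 × 34/29 = 1193.52 → 1194.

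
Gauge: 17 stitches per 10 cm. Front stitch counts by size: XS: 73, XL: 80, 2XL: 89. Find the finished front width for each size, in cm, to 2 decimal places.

17/10 = 1.7 sts per cm.
XS: 73 / 1.7 = 42.941 → 42.94 cm.
XL: 80 / 1.7 = 47.059 → 47.06 cm.
2XL: 89 / 1.7 = 52.353 → 52.35 cm.

XS 42.94 cm; XL 47.06 cm; 2XL 52.35 cm.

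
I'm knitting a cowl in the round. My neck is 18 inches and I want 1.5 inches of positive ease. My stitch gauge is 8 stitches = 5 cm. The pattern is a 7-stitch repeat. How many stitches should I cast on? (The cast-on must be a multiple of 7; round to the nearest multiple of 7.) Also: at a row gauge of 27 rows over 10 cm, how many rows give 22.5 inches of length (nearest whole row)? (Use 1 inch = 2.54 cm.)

Finished = 18 + 1.5 = 19.5 inches.
19.5 inches × 2.54 = 49.53 cm.
8/5 = 1.6 sts per cm; 49.53 × 1.6 = 79.25 sts.
Nearest multiple of 7 → 77.
22.5 inches = 57.15 cm; × 2.7 = 154.31 → 154 rows.

Cast on 77 stitches; work 154 rows.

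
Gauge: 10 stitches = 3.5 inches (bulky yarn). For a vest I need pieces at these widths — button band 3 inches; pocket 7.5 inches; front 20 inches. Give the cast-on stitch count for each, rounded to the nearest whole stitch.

Rate = 10/3.5 = 2.857 sts per in.
button band: 3 × 2.857 = 8.57 → 9.
pocket: 7.5 × 2.857 = 21.43 → 21.
front: 20 × 2.857 = 57.14 → 57.

button band 9; pocket 21; front 57.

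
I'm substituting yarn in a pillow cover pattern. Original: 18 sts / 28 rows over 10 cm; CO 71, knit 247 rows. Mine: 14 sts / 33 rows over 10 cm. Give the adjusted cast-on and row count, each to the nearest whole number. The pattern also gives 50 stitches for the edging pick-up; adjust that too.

Stitches: 71 × 14/18 = 55.22 → 55.
Rows: 247 × 33/28 = 291.11 → 291.
edging pick-up: 50 × 14/18 = 38.89 → 39.

Cast on 55 stitches; work 291 rows; edging pick-up 39 stitches.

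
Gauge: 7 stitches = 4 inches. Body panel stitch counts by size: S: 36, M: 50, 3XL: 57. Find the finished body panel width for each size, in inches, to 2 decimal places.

7/4 = 1.75 sts per in.
S: 36 / 1.75 = 20.571 → 20.57 in.
M: 50 / 1.75 = 28.571 → 28.57 in.
3XL: 57 / 1.75 = 32.571 → 32.57 in.

S 20.57 inches; M 28.57 inches; 3XL 32.57 inches.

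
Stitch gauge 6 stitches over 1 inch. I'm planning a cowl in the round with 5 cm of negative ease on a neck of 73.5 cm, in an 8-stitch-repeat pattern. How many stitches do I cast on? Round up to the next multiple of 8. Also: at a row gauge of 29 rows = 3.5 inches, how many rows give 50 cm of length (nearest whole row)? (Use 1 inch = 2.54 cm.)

Cast on 168 stitches; work 163 rows.

Finished = 73.5 − 5 = 68.5 cm.
68.5 cm × 1/2.54 = 26.97 inches.
6/1 = 6 sts per in; 26.97 × 6 = 161.81 sts.
Next multiple of 8 → 168.
50 cm = 19.69 inches; × 8.286 = 163.10 → 163 rows.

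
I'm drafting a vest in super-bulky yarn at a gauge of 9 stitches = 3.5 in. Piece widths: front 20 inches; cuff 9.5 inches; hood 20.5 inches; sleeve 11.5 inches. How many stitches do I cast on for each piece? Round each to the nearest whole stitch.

Rate = 9/3.5 = 2.571 sts per in.
front: 20 × 2.571 = 51.43 → 51.
cuff: 9.5 × 2.571 = 24.43 → 24.
hood: 20.5 × 2.571 = 52.71 → 53.
sleeve: 11.5 × 2.571 = 29.57 → 30.

front 51; cuff 24; hood 53; sleeve 30.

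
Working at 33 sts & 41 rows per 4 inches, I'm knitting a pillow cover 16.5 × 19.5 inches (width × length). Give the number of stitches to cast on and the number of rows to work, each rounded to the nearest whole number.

Cast on 136 stitches and work 200 rows.

Stitch gauge = 33/4 = 8.25 sts/in; 16.5 × 8.25 = 136.12 → 136 sts.
Row gauge = 41/4 = 10.25 rows/in; 19.5 × 10.25 = 199.88 → 200 rows.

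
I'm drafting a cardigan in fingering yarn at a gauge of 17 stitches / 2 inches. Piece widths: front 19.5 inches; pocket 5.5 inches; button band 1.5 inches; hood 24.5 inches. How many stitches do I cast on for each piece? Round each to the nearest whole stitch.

Rate = 17/2 = 8.5 sts per in.
front: 19.5 × 8.5 = 165.75 → 166.
pocket: 5.5 × 8.5 = 46.75 → 47.
button band: 1.5 × 8.5 = 12.75 → 13.
hood: 24.5 × 8.5 = 208.25 → 208.

front 166; pocket 47; button band 13; hood 208.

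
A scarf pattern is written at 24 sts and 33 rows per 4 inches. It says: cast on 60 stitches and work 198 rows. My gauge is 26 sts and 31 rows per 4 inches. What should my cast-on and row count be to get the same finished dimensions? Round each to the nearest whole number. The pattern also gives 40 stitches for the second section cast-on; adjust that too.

Stitches: 60 × 26/24 = 65.00 → 65.
Rows: 198 × 31/33 = 186.00 → 186.
second section cast-on: 40 × 26/24 = 43.33 → 43.

Cast on 65 stitches; work 186 rows; second section cast-on 43 stitches.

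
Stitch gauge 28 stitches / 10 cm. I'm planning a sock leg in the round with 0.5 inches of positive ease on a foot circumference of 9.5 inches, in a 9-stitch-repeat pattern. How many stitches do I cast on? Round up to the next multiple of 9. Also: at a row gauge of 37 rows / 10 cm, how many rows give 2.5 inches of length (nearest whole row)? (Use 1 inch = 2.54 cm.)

Cast on 72 stitches; work 23 rows.

Finished = 9.5 + 0.5 = 10 inches.
10 inches × 2.54 = 25.40 cm.
28/10 = 2.8 sts per cm; 25.40 × 2.8 = 71.12 sts.
Next multiple of 9 → 72.
2.5 inches = 6.35 cm; × 3.7 = 23.50 → 23 rows.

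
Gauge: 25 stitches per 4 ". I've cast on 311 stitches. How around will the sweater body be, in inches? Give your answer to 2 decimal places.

25 stitches / 4 inch = 6.25 stitches per inch.
311 / 6.25 = 49.760 inches.

49.76 inches.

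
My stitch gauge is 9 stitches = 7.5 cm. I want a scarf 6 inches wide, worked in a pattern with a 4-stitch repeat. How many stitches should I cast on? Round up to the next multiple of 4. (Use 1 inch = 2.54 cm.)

Cast on 20 stitches.

6 in = 6 × 2.54 = 15.24 cm.
9 / 7.5 = 1.2 sts/cm.
15.24 × 1.2 = 18.29 sts.
→ 20.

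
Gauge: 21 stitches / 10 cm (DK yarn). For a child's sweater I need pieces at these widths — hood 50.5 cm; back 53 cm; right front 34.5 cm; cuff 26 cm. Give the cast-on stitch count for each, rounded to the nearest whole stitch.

hood 106; back 111; right front 72; cuff 55.

Rate = 21/10 = 2.1 sts per cm.
hood: 50.5 × 2.1 = 106.05 → 106.
back: 53 × 2.1 = 111.30 → 111.
right front: 34.5 × 2.1 = 72.45 → 72.
cuff: 26 × 2.1 = 54.60 → 55.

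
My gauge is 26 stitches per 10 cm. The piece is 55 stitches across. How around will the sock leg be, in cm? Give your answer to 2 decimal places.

26 stitches / 10 cm = 2.6 stitches per cm.
55 / 2.6 = 21.154 cm.

21.15 cm.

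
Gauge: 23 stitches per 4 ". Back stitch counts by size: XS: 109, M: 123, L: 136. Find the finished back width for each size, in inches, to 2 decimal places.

XS 18.96 inches; M 21.39 inches; L 23.65 inches.

23/4 = 5.75 sts per in.
XS: 109 / 5.75 = 18.957 → 18.96 in.
M: 123 / 5.75 = 21.391 → 21.39 in.
L: 136 / 5.75 = 23.652 → 23.65 in.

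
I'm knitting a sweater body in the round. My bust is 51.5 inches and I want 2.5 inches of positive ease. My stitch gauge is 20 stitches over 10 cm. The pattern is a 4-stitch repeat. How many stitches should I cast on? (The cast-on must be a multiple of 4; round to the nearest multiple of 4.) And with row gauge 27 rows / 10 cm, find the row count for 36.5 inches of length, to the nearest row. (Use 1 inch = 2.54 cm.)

Finished = 51.5 + 2.5 = 54 inches.
54 inches × 2.54 = 137.16 cm.
20/10 = 2 sts per cm; 137.16 × 2 = 274.32 sts.
Nearest multiple of 4 → 276.
36.5 inches = 92.71 cm; × 2.7 = 250.32 → 250 rows.

Cast on 276 stitches; work 250 rows.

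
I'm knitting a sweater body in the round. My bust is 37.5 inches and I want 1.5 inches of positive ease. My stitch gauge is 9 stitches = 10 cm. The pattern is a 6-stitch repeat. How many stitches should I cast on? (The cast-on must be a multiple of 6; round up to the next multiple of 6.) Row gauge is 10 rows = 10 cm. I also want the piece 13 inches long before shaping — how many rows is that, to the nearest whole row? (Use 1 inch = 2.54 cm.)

Finished = 37.5 + 1.5 = 39 inches.
39 inches × 2.54 = 99.06 cm.
9/10 = 0.9 sts per cm; 99.06 × 0.9 = 89.15 sts.
Next multiple of 6 → 90.
13 inches = 33.02 cm; × 1 = 33.02 → 33 rows.

Cast on 90 stitches; work 33 rows.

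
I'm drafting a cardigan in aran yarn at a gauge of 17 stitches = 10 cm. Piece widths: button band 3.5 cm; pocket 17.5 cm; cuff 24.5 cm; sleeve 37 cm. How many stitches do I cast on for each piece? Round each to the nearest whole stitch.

button band 6; pocket 30; cuff 42; sleeve 63.

Rate = 17/10 = 1.7 sts per cm.
button band: 3.5 × 1.7 = 5.95 → 6.
pocket: 17.5 × 1.7 = 29.75 → 30.
cuff: 24.5 × 1.7 = 41.65 → 42.
sleeve: 37 × 1.7 = 62.90 → 63.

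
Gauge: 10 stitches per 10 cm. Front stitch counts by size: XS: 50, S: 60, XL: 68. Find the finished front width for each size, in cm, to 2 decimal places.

XS 50.00 cm; S 60.00 cm; XL 68.00 cm.

10/10 = 1 sts per cm.
XS: 50 / 1 = 50.000 → 50.00 cm.
S: 60 / 1 = 60.000 → 60.00 cm.
XL: 68 / 1 = 68.000 → 68.00 cm.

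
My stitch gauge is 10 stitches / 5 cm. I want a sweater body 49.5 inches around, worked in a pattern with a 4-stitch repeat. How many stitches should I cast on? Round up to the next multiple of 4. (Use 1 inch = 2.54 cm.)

252 stitches.

49.5 in = 49.5 × 2.54 = 125.73 cm.
10 / 5 = 2 sts/cm.
125.73 × 2 = 251.46 sts.
→ 252.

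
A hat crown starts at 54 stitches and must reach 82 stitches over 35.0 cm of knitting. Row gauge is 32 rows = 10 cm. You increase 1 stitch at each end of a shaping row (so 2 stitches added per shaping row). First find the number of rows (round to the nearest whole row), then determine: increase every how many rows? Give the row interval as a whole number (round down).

Increase every 8th row.

Rows = 35.0 × 3.2 = 112.0 → 112 rows.
Stitches to add: 28 → 14 shaping rows (at 2 st each).
112 / 14 = 8.00 → every 8 rows.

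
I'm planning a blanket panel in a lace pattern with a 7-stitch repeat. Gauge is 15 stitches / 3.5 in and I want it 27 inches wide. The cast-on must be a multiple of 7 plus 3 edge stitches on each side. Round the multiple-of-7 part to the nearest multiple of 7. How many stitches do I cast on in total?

15 / 3.5 = 4.286 sts per inch.
27 × 4.286 = 115.71 sts.
Less 6 edge sts → 109.71 for the repeat.
Nearest multiple of 7: 112.
Add back 6 edge sts → 118.

Cast on 118 stitches.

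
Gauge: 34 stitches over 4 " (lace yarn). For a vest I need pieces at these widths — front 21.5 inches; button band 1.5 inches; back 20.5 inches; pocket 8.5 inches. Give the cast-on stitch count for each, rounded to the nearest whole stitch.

Rate = 34/4 = 8.5 sts per in.
front: 21.5 × 8.5 = 182.75 → 183.
button band: 1.5 × 8.5 = 12.75 → 13.
back: 20.5 × 8.5 = 174.25 → 174.
pocket: 8.5 × 8.5 = 72.25 → 72.

front 183; button band 13; back 174; pocket 72.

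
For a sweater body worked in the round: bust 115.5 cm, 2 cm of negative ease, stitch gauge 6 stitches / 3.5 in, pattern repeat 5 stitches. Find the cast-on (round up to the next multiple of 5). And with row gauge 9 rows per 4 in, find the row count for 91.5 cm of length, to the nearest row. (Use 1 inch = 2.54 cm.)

Cast on 80 stitches; work 81 rows.

Finished = 115.5 − 2 = 113.5 cm.
113.5 cm × 1/2.54 = 44.69 inches.
6/3.5 = 1.714 sts per in; 44.69 × 1.714 = 76.60 sts.
Next multiple of 5 → 80.
91.5 cm = 36.02 inches; × 2.25 = 81.05 → 81 rows.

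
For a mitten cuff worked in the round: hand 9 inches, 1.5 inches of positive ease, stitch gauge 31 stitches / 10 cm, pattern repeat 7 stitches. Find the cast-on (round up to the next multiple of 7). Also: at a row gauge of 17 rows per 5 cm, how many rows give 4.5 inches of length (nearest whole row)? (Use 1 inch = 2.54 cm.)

Finished = 9 + 1.5 = 10.5 inches.
10.5 inches × 2.54 = 26.67 cm.
31/10 = 3.1 sts per cm; 26.67 × 3.1 = 82.68 sts.
Next multiple of 7 → 84.
4.5 inches = 11.43 cm; × 3.4 = 38.86 → 39 rows.

Cast on 84 stitches; work 39 rows.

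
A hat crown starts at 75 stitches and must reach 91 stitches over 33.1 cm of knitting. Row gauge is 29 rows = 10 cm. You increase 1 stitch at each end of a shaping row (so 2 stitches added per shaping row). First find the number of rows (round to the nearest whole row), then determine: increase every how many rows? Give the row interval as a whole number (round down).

Rows = 33.1 × 2.9 = 96.0 → 96 rows.
Stitches to add: 16 → 8 shaping rows (at 2 st each).
96 / 8 = 12.00 → every 12 rows.

Increase every 12th row.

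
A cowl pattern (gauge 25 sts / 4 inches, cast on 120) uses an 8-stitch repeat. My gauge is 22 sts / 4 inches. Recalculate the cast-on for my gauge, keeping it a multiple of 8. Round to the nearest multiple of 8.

104 stitches.

120 × 22 / 25 = 105.60.
Nearest multiple of 8: 104.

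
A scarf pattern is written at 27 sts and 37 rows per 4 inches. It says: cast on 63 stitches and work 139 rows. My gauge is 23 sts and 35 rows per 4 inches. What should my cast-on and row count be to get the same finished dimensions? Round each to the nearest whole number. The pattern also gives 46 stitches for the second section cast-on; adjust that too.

Cast on 54 stitches; work 131 rows; second section cast-on 39 stitches.

Stitches: 63 × 23/27 = 53.67 → 54.
Rows: 139 × 35/37 = 131.49 → 131.
second section cast-on: 46 × 23/27 = 39.19 → 39.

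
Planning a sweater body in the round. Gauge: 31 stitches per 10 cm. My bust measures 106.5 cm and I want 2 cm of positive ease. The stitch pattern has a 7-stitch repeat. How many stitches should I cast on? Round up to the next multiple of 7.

Finished = 106.5 + 2 = 108.5 cm.
31 / 10 = 3.1 sts/cm.
108.5 × 3.1 = 336.35 sts.
Next multiple of 7: 343.

Cast on 343 stitches.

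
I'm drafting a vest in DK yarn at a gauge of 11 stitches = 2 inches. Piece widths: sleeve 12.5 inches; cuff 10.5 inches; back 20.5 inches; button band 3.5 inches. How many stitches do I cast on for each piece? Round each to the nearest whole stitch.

Rate = 11/2 = 5.5 sts per in.
sleeve: 12.5 × 5.5 = 68.75 → 69.
cuff: 10.5 × 5.5 = 57.75 → 58.
back: 20.5 × 5.5 = 112.75 → 113.
button band: 3.5 × 5.5 = 19.25 → 19.

sleeve 69; cuff 58; back 113; button band 19.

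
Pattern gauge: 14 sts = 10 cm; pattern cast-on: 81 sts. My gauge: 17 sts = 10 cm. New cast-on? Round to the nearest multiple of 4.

Scale factor = 17 / 14 = 1.214.
81 × 17 / 14 = 98.36 sts.
→ 100 sts.

CO 100 sts.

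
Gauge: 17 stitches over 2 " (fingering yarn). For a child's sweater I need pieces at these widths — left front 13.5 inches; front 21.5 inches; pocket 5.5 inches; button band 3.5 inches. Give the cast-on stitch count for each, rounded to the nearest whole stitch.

Rate = 17/2 = 8.5 sts per in.
left front: 13.5 × 8.5 = 114.75 → 115.
front: 21.5 × 8.5 = 182.75 → 183.
pocket: 5.5 × 8.5 = 46.75 → 47.
button band: 3.5 × 8.5 = 29.75 → 30.

left front 115; front 183; pocket 47; button band 30.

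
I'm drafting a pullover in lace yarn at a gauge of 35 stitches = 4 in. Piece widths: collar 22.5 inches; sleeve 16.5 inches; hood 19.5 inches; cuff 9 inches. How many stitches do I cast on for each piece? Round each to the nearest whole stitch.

Rate = 35/4 = 8.75 sts per in.
collar: 22.5 × 8.75 = 196.88 → 197.
sleeve: 16.5 × 8.75 = 144.38 → 144.
hood: 19.5 × 8.75 = 170.62 → 171.
cuff: 9 × 8.75 = 78.75 → 79.

collar 197; sleeve 144; hood 171; cuff 79.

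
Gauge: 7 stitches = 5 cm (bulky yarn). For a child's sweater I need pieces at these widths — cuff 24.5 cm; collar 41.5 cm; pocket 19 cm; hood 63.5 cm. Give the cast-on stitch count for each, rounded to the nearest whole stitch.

Rate = 7/5 = 1.4 sts per cm.
cuff: 24.5 × 1.4 = 34.30 → 34.
collar: 41.5 × 1.4 = 58.10 → 58.
pocket: 19 × 1.4 = 26.60 → 27.
hood: 63.5 × 1.4 = 88.90 → 89.

cuff 34; collar 58; pocket 27; hood 89.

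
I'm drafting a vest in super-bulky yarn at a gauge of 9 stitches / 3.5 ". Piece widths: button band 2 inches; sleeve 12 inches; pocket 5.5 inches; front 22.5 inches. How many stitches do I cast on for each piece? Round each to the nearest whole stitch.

Rate = 9/3.5 = 2.571 sts per in.
button band: 2 × 2.571 = 5.14 → 5.
sleeve: 12 × 2.571 = 30.86 → 31.
pocket: 5.5 × 2.571 = 14.14 → 14.
front: 22.5 × 2.571 = 57.86 → 58.

button band 5; sleeve 31; pocket 14; front 58.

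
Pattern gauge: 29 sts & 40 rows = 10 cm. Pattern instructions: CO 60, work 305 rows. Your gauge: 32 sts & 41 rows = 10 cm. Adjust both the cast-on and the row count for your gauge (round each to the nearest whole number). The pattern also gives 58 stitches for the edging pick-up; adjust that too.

Stitches: 60 × 32/29 = 66.21 → 66.
Rows: 305 × 41/40 = 312.62 → 313.
edging pick-up: 58 × 32/29 = 64.00 → 64.

Cast on 66 stitches; work 313 rows; edging pick-up 64 stitches.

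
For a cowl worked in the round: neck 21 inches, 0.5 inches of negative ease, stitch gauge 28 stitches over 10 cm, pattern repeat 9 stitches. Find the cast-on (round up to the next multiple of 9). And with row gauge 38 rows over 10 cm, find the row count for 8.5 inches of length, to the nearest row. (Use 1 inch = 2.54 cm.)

Cast on 153 stitches; work 82 rows.

Finished = 21 − 0.5 = 20.5 inches.
20.5 inches × 2.54 = 52.07 cm.
28/10 = 2.8 sts per cm; 52.07 × 2.8 = 145.80 sts.
Next multiple of 9 → 153.
8.5 inches = 21.59 cm; × 3.8 = 82.04 → 82 rows.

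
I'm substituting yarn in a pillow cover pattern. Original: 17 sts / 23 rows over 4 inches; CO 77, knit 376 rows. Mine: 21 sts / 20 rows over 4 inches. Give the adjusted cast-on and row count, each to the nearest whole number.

Cast on 95 stitches; work 327 rows.

Stitches: 77 × 21/17 = 95.12 → 95.
Rows: 376 × 20/23 = 326.96 → 327.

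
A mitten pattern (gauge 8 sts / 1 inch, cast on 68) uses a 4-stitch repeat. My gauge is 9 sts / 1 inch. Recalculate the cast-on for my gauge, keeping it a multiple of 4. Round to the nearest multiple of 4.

CO 76 sts.

68 × 9 / 8 = 76.50.
Nearest multiple of 4: 76.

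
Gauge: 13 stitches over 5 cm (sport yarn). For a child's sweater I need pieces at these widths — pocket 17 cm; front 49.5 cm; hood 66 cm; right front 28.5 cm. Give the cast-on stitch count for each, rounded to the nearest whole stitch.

Rate = 13/5 = 2.6 sts per cm.
pocket: 17 × 2.6 = 44.20 → 44.
front: 49.5 × 2.6 = 128.70 → 129.
hood: 66 × 2.6 = 171.60 → 172.
right front: 28.5 × 2.6 = 74.10 → 74.

pocket 44; front 129; hood 172; right front 74.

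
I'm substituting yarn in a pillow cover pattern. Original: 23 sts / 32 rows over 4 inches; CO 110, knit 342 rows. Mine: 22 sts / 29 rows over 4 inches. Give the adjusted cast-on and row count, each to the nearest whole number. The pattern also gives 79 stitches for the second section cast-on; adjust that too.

Stitches: 110 × 22/23 = 105.22 → 105.
Rows: 342 × 29/32 = 309.94 → 310.
second section cast-on: 79 × 22/23 = 75.57 → 76.

Cast on 105 stitches; work 310 rows; second section cast-on 76 stitches.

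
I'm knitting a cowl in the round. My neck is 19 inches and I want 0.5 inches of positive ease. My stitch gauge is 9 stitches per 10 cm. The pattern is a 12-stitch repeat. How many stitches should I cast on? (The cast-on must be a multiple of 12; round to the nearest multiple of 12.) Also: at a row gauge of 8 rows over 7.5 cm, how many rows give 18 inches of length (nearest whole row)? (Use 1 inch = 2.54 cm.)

Finished = 19 + 0.5 = 19.5 inches.
19.5 inches × 2.54 = 49.53 cm.
9/10 = 0.9 sts per cm; 49.53 × 0.9 = 44.58 sts.
Nearest multiple of 12 → 48.
18 inches = 45.72 cm; × 1.067 = 48.77 → 49 rows.

Cast on 48 stitches; work 49 rows.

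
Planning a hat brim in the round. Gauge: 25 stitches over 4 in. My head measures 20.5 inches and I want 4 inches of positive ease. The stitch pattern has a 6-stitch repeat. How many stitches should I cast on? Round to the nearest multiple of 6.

Cast on 156 stitches.

Finished = 20.5 + 4 = 24.5 inches.
25 / 4 = 6.25 sts/in.
24.5 × 6.25 = 153.12 sts.
Nearest multiple of 6: 156.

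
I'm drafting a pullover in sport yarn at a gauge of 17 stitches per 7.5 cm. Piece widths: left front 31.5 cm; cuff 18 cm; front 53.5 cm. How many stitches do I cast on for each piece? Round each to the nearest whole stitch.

left front 71; cuff 41; front 121.

Rate = 17/7.5 = 2.267 sts per cm.
left front: 31.5 × 2.267 = 71.40 → 71.
cuff: 18 × 2.267 = 40.80 → 41.
front: 53.5 × 2.267 = 121.27 → 121.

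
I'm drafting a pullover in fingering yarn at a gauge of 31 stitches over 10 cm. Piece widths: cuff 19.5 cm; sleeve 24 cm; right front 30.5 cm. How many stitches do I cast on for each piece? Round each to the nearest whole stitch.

cuff 60; sleeve 74; right front 95.

Rate = 31/10 = 3.1 sts per cm.
cuff: 19.5 × 3.1 = 60.45 → 60.
sleeve: 24 × 3.1 = 74.40 → 74.
right front: 30.5 × 3.1 = 94.55 → 95.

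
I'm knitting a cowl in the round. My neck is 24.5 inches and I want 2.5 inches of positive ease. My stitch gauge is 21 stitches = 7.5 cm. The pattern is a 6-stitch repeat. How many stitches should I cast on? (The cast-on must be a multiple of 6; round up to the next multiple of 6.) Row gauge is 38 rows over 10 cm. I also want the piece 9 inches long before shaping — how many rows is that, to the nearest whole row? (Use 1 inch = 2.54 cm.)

Finished = 24.5 + 2.5 = 27 inches.
27 inches × 2.54 = 68.58 cm.
21/7.5 = 2.8 sts per cm; 68.58 × 2.8 = 192.02 sts.
Next multiple of 6 → 198.
9 inches = 22.86 cm; × 3.8 = 86.87 → 87 rows.

Cast on 198 stitches; work 87 rows.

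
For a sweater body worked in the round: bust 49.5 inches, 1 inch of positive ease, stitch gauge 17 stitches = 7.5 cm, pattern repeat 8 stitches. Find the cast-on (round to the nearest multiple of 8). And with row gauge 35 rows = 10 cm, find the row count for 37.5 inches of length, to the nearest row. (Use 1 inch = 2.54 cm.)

Finished = 49.5 + 1 = 50.5 inches.
50.5 inches × 2.54 = 128.27 cm.
17/7.5 = 2.267 sts per cm; 128.27 × 2.267 = 290.75 sts.
Nearest multiple of 8 → 288.
37.5 inches = 95.25 cm; × 3.5 = 333.38 → 333 rows.

Cast on 288 stitches; work 333 rows.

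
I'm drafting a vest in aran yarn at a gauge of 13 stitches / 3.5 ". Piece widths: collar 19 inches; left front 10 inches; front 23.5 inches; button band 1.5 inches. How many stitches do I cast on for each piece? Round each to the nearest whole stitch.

collar 71; left front 37; front 87; button band 6.

Rate = 13/3.5 = 3.714 sts per in.
collar: 19 × 3.714 = 70.57 → 71.
left front: 10 × 3.714 = 37.14 → 37.
front: 23.5 × 3.714 = 87.29 → 87.
button band: 1.5 × 3.714 = 5.57 → 6.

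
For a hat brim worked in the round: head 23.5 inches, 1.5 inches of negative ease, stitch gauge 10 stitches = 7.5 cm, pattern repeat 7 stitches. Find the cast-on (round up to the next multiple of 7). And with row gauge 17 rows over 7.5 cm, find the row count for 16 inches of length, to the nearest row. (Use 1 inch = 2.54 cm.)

Finished = 23.5 − 1.5 = 22 inches.
22 inches × 2.54 = 55.88 cm.
10/7.5 = 1.333 sts per cm; 55.88 × 1.333 = 74.51 sts.
Next multiple of 7 → 77.
16 inches = 40.64 cm; × 2.267 = 92.12 → 92 rows.

Cast on 77 stitches; work 92 rows.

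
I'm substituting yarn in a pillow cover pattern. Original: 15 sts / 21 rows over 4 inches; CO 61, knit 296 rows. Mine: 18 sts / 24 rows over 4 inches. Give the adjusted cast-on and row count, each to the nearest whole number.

Stitches: 61 × 18/15 = 73.20 → 73.
Rows: 296 × 24/21 = 338.29 → 338.

Cast on 73 stitches; work 338 rows.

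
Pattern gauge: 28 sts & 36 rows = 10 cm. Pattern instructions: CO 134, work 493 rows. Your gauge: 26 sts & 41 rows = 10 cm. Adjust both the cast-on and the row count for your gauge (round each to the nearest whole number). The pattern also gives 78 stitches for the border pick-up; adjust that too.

Cast on 124 stitches; work 561 rows; border pick-up 72 stitches.

Stitches: 134 × 26/28 = 124.43 → 124.
Rows: 493 × 41/36 = 561.47 → 561.
border pick-up: 78 × 26/28 = 72.43 → 72.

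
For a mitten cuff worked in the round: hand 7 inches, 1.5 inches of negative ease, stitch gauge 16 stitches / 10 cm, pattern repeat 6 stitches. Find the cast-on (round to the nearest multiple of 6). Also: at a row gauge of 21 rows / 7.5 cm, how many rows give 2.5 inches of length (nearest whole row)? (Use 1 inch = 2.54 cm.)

Cast on 24 stitches; work 18 rows.

Finished = 7 − 1.5 = 5.5 inches.
5.5 inches × 2.54 = 13.97 cm.
16/10 = 1.6 sts per cm; 13.97 × 1.6 = 22.35 sts.
Nearest multiple of 6 → 24.
2.5 inches = 6.35 cm; × 2.8 = 17.78 → 18 rows.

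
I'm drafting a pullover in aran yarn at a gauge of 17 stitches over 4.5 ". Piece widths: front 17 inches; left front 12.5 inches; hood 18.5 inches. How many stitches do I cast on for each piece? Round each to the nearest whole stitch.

front 64; left front 47; hood 70.

Rate = 17/4.5 = 3.778 sts per in.
front: 17 × 3.778 = 64.22 → 64.
left front: 12.5 × 3.778 = 47.22 → 47.
hood: 18.5 × 3.778 = 69.89 → 70.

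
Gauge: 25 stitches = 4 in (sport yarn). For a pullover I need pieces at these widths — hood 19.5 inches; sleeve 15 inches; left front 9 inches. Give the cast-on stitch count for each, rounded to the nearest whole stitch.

hood 122; sleeve 94; left front 56.

Rate = 25/4 = 6.25 sts per in.
hood: 19.5 × 6.25 = 121.88 → 122.
sleeve: 15 × 6.25 = 93.75 → 94.
left front: 9 × 6.25 = 56.25 → 56.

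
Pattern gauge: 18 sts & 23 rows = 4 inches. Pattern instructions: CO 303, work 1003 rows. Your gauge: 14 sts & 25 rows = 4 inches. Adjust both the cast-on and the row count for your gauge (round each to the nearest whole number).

Stitches: 303 × 14/18 = 235.67 → 236.
Rows: 1003 × 25/23 = 1090.22 → 1090.

Cast on 236 stitches; work 1090 rows.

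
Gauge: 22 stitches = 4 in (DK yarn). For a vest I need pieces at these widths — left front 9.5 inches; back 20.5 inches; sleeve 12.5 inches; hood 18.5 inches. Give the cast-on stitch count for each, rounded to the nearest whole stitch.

left front 52; back 113; sleeve 69; hood 102.

Rate = 22/4 = 5.5 sts per in.
left front: 9.5 × 5.5 = 52.25 → 52.
back: 20.5 × 5.5 = 112.75 → 113.
sleeve: 12.5 × 5.5 = 68.75 → 69.
hood: 18.5 × 5.5 = 101.75 → 102.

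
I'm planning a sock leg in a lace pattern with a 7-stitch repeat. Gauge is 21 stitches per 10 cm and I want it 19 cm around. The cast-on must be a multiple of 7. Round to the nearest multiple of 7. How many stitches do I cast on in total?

21 / 10 = 2.1 sts per cm.
19 × 2.1 = 39.90 sts.
Nearest multiple of 7: 42.

CO 42 sts.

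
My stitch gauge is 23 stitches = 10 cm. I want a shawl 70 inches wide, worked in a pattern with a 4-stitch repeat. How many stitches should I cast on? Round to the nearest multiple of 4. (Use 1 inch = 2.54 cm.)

70 in = 70 × 2.54 = 177.80 cm.
23 / 10 = 2.3 sts/cm.
177.80 × 2.3 = 408.94 sts.
→ 408.

CO 408 sts.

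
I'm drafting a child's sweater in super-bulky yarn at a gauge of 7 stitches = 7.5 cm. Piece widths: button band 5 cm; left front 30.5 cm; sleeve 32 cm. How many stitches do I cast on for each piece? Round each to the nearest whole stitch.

Rate = 7/7.5 = 0.933 sts per cm.
button band: 5 × 0.933 = 4.67 → 5.
left front: 30.5 × 0.933 = 28.47 → 28.
sleeve: 32 × 0.933 = 29.87 → 30.

button band 5; left front 28; sleeve 30.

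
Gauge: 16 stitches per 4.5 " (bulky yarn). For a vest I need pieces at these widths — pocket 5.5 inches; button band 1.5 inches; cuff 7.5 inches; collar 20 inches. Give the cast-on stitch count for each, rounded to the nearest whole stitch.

pocket 20; button band 5; cuff 27; collar 71.

Rate = 16/4.5 = 3.556 sts per in.
pocket: 5.5 × 3.556 = 19.56 → 20.
button band: 1.5 × 3.556 = 5.33 → 5.
cuff: 7.5 × 3.556 = 26.67 → 27.
collar: 20 × 3.556 = 71.11 → 71.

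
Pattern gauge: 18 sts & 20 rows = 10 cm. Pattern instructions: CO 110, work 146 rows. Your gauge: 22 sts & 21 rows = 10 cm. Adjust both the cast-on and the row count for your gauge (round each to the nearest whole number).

Stitches: 110 × 22/18 = 134.44 → 134.
Rows: 146 × 21/20 = 153.30 → 153.

Cast on 134 stitches; work 153 rows.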